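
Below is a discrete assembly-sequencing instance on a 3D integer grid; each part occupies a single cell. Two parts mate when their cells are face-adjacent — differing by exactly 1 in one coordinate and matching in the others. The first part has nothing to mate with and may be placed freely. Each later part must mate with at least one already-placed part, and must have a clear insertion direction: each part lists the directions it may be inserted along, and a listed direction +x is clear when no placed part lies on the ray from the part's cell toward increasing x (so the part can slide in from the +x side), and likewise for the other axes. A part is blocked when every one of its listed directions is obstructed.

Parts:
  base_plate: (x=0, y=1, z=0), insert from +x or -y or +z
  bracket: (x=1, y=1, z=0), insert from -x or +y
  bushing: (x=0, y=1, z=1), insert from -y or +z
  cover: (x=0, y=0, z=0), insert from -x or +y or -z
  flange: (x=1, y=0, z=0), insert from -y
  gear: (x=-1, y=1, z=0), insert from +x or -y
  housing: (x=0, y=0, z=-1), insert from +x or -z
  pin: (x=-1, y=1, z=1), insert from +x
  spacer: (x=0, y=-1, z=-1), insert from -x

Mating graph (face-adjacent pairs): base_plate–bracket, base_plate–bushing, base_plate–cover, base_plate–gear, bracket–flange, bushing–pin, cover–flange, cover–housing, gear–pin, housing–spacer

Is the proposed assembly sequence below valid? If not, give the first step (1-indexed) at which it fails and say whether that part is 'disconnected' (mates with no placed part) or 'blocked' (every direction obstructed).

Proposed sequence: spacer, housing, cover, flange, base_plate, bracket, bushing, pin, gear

Invalid at step 8 (blocked)

1. spacer@(0, -1, -1) [-x clear] — {spacer}
2. housing@(0, 0, -1) [+x clear] — {housing, spacer}
3. cover@(0, 0, 0) [-x clear] — {cover, housing, spacer}
4. flange@(1, 0, 0) [-y clear] — {cover, flange, housing, spacer}
5. base_plate@(0, 1, 0) [+x clear] — {base_plate, cover, flange, housing, spacer}
6. bracket@(1, 1, 0) [+y clear] — {base_plate, bracket, cover, flange, housing, spacer}
7. bushing@(0, 1, 1) [-y clear] — {base_plate, bracket, bushing, cover, flange, housing, spacer}
8. pin@(-1, 1, 1) — +x all obstructed ⇒ blocked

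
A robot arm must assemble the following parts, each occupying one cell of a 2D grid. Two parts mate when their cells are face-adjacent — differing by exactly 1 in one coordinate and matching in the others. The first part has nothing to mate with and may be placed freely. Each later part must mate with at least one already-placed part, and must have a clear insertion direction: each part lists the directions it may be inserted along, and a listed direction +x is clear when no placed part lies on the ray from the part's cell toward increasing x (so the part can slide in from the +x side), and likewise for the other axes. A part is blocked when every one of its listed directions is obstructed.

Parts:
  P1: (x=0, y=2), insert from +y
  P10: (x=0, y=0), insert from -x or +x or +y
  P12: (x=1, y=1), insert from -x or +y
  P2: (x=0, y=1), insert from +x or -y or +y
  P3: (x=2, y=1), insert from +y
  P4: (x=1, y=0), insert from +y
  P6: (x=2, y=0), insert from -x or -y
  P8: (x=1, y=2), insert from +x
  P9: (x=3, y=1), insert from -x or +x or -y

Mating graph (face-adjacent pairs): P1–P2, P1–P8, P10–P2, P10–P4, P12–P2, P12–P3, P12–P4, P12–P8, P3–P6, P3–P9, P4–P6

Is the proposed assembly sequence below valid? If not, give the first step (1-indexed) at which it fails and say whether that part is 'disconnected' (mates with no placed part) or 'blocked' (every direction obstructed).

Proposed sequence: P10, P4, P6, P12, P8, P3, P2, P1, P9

1. P10@(0, 0) [-x clear] — {P10}
2. P4@(1, 0) [+y clear] — {P10, P4}
3. P6@(2, 0) [-y clear] — {P10, P4, P6}
4. P12@(1, 1) [-x clear] — {P10, P12, P4, P6}
5. P8@(1, 2) [+x clear] — {P10, P12, P4, P6, P8}
6. P3@(2, 1) [+y clear] — {P10, P12, P3, P4, P6, P8}
7. P2@(0, 1) [+y clear] — {P10, P12, P2, P3, P4, P6, P8}
8. P1@(0, 2) [+y clear] — {P1, P10, P12, P2, P3, P4, P6, P8}
9. P9@(3, 1) [+x clear] — {P1, P10, P12, P2, P3, P4, P6, P8, P9}

Valid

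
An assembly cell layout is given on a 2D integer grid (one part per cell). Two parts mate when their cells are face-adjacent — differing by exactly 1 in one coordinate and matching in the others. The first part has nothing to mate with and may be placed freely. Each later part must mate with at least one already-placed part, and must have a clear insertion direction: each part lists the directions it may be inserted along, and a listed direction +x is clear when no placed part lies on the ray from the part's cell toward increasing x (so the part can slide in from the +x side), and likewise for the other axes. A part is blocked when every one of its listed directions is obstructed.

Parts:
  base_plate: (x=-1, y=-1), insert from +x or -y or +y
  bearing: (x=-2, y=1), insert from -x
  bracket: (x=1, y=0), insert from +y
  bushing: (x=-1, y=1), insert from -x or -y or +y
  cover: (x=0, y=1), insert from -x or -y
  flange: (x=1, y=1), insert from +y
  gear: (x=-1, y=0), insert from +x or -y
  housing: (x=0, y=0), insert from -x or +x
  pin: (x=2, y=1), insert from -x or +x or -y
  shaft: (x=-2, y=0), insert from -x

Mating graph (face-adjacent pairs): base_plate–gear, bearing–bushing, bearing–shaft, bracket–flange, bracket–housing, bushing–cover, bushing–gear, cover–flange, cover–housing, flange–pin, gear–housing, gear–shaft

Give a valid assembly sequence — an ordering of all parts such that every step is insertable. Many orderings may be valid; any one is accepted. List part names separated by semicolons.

cover; bushing; gear; base_plate; housing; bearing; shaft; bracket; flange; pin

1. cover@(0, 1) [-x clear] — {cover}
2. bushing@(-1, 1) [-x clear] — {bushing, cover}
3. gear@(-1, 0) [+x clear] — {bushing, cover, gear}
4. base_plate@(-1, -1) [+x clear] — {base_plate, bushing, cover, gear}
5. housing@(0, 0) [+x clear] — {base_plate, bushing, cover, gear, housing}
6. bearing@(-2, 1) [-x clear] — {base_plate, bearing, bushing, cover, gear, housing}
7. shaft@(-2, 0) [-x clear] — {base_plate, bearing, bushing, cover, gear, housing, shaft}
8. bracket@(1, 0) [+y clear] — {base_plate, bearing, bracket, bushing, cover, gear, housing, shaft}
9. flange@(1, 1) [+y clear] — {base_plate, bearing, bracket, bushing, cover, flange, gear, housing, shaft}
10. pin@(2, 1) [+x clear] — {base_plate, bearing, bracket, bushing, cover, flange, gear, housing, pin, shaft}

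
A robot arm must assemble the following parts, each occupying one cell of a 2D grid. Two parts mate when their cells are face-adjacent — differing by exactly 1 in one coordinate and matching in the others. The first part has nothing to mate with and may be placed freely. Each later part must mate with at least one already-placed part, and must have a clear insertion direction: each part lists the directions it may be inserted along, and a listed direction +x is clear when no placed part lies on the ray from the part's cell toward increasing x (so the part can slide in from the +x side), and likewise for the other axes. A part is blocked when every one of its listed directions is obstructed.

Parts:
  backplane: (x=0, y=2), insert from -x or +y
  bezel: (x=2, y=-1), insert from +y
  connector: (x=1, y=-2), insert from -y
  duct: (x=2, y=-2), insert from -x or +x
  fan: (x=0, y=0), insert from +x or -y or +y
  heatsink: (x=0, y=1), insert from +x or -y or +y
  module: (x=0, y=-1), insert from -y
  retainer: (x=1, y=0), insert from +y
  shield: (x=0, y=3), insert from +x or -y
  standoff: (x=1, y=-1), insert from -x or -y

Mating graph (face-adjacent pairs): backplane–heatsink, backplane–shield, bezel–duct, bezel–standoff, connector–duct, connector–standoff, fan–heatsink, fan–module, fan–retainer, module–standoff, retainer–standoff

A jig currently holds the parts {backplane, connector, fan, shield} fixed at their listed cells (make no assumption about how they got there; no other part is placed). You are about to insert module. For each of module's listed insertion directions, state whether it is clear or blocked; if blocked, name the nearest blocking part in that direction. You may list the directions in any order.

-y: ray from module(0, -1) has no placed part ⇒ clear

-y: clear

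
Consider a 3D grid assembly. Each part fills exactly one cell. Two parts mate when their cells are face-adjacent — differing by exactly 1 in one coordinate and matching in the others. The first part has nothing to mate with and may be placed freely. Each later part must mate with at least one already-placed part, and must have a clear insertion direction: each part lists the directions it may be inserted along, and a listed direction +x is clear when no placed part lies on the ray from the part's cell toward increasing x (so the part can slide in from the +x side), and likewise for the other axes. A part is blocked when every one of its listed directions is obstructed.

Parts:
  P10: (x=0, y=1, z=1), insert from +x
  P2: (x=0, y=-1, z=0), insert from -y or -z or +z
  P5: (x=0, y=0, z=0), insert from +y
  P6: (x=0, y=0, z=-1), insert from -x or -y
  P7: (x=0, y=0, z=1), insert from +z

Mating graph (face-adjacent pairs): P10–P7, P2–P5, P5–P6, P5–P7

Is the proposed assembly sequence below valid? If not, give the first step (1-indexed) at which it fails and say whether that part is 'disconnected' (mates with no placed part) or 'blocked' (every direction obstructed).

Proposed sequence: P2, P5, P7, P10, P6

1. P2@(0, -1, 0) [-y clear] — {P2}
2. P5@(0, 0, 0) [+y clear] — {P2, P5}
3. P7@(0, 0, 1) [+z clear] — {P2, P5, P7}
4. P10@(0, 1, 1) [+x clear] — {P10, P2, P5, P7}
5. P6@(0, 0, -1) [-x clear] — {P10, P2, P5, P6, P7}

Valid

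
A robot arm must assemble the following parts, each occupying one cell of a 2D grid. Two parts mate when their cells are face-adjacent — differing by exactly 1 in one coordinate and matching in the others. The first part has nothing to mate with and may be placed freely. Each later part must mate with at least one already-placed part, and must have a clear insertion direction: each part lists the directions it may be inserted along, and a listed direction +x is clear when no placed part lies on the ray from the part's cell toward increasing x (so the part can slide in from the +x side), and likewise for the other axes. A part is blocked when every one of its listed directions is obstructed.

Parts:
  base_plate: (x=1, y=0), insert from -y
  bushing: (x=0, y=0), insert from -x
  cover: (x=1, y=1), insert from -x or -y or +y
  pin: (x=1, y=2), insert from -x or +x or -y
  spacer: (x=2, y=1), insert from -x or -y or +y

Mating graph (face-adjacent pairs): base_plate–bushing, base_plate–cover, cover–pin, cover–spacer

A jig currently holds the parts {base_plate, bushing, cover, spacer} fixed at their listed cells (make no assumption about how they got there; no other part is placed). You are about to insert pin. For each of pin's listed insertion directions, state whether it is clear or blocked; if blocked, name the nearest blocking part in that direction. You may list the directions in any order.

+x: clear; -x: clear; -y: blocked by cover

-x: ray from pin(1, 2) has no placed part ⇒ clear
+x: ray from pin(1, 2) has no placed part ⇒ clear
-y: nearest on ray is cover@(1, 1) ⇒ blocked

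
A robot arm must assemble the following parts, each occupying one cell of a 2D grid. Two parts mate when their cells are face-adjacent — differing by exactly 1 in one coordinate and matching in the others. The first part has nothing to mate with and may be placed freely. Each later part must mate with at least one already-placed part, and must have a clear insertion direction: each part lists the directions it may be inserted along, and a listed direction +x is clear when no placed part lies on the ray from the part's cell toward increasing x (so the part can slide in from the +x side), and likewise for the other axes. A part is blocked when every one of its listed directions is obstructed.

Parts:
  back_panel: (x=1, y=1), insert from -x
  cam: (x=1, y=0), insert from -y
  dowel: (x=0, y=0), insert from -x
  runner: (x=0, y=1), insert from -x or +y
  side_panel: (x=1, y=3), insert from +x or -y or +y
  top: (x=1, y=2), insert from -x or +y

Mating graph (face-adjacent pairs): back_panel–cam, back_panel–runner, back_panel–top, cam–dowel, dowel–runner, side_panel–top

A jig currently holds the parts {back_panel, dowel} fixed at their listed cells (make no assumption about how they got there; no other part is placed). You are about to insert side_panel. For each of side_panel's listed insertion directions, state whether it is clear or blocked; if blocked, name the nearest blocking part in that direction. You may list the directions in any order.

+x: clear; +y: clear; -y: blocked by back_panel

+x: ray from side_panel(1, 3) has no placed part ⇒ clear
-y: nearest on ray is back_panel@(1, 1) ⇒ blocked
+y: ray from side_panel(1, 3) has no placed part ⇒ clear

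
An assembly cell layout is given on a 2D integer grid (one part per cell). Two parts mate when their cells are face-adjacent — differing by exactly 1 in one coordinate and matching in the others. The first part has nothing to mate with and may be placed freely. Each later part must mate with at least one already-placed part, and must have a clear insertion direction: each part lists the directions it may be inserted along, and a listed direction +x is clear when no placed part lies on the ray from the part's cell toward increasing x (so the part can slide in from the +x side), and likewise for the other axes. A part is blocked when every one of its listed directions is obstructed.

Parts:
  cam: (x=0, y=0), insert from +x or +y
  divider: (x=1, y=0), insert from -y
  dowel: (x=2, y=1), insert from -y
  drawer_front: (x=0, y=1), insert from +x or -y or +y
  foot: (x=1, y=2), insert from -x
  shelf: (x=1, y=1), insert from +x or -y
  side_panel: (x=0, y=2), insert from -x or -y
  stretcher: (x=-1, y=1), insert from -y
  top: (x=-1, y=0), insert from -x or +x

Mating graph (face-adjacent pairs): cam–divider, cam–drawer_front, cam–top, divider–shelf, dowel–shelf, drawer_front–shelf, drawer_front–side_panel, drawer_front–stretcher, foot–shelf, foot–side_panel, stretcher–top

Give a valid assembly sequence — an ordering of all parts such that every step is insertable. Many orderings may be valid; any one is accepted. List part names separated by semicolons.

1. divider@(1, 0) [-y clear] — {divider}
2. shelf@(1, 1) [+x clear] — {divider, shelf}
3. foot@(1, 2) [-x clear] — {divider, foot, shelf}
4. dowel@(2, 1) [-y clear] — {divider, dowel, foot, shelf}
5. cam@(0, 0) [+y clear] — {cam, divider, dowel, foot, shelf}
6. drawer_front@(0, 1) [+y clear] — {cam, divider, dowel, drawer_front, foot, shelf}
7. side_panel@(0, 2) [-x clear] — {cam, divider, dowel, drawer_front, foot, shelf, side_panel}
8. stretcher@(-1, 1) [-y clear] — {cam, divider, dowel, drawer_front, foot, shelf, side_panel, stretcher}
9. top@(-1, 0) [-x clear] — {cam, divider, dowel, drawer_front, foot, shelf, side_panel, stretcher, top}

divider; shelf; foot; dowel; cam; drawer_front; side_panel; stretcher; top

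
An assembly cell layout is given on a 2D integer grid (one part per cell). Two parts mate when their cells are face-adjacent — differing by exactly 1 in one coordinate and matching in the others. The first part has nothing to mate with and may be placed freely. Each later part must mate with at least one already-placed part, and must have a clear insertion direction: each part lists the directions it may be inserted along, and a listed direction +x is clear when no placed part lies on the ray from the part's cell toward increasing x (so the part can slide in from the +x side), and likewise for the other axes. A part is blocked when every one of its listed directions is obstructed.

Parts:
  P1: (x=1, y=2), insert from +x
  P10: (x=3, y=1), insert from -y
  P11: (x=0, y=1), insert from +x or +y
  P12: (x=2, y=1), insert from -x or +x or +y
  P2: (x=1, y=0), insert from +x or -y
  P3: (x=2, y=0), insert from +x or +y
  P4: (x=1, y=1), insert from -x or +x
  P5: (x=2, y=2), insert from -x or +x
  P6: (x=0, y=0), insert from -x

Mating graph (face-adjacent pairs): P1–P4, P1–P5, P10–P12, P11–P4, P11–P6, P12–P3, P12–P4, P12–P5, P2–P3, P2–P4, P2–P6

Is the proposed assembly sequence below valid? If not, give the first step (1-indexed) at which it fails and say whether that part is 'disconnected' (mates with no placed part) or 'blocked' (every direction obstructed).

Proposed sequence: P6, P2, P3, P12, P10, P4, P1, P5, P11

Valid

1. P6@(0, 0) [-x clear] — {P6}
2. P2@(1, 0) [+x clear] — {P2, P6}
3. P3@(2, 0) [+x clear] — {P2, P3, P6}
4. P12@(2, 1) [-x clear] — {P12, P2, P3, P6}
5. P10@(3, 1) [-y clear] — {P10, P12, P2, P3, P6}
6. P4@(1, 1) [-x clear] — {P10, P12, P2, P3, P4, P6}
7. P1@(1, 2) [+x clear] — {P1, P10, P12, P2, P3, P4, P6}
8. P5@(2, 2) [+x clear] — {P1, P10, P12, P2, P3, P4, P5, P6}
9. P11@(0, 1) [+y clear] — {P1, P10, P11, P12, P2, P3, P4, P5, P6}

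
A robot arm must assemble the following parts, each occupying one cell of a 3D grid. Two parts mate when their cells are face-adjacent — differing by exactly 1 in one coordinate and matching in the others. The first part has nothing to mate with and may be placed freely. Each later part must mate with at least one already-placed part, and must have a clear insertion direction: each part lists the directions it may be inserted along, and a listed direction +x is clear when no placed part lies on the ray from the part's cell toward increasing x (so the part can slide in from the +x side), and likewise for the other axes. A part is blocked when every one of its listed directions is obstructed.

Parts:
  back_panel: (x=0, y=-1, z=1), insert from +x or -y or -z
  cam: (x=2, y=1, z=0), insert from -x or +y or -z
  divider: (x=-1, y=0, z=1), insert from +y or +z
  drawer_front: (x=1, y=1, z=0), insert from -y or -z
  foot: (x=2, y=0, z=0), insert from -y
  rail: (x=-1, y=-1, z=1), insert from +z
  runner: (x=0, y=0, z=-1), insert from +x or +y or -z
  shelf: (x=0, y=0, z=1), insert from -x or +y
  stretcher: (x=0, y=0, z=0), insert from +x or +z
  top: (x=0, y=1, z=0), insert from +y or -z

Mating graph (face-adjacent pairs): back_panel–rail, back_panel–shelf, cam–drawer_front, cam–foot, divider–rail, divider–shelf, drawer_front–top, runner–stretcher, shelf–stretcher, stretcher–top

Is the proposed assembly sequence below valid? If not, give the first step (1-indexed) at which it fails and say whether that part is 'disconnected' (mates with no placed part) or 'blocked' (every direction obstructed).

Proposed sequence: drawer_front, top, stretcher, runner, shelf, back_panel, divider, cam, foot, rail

Valid

1. drawer_front@(1, 1, 0) [-y clear] — {drawer_front}
2. top@(0, 1, 0) [+y clear] — {drawer_front, top}
3. stretcher@(0, 0, 0) [+x clear] — {drawer_front, stretcher, top}
4. runner@(0, 0, -1) [+x clear] — {drawer_front, runner, stretcher, top}
5. shelf@(0, 0, 1) [-x clear] — {drawer_front, runner, shelf, stretcher, top}
6. back_panel@(0, -1, 1) [+x clear] — {back_panel, drawer_front, runner, shelf, stretcher, top}
7. divider@(-1, 0, 1) [+y clear] — {back_panel, divider, drawer_front, runner, shelf, stretcher, top}
8. cam@(2, 1, 0) [+y clear] — {back_panel, cam, divider, drawer_front, runner, shelf, stretcher, top}
9. foot@(2, 0, 0) [-y clear] — {back_panel, cam, divider, drawer_front, foot, runner, shelf, stretcher, top}
10. rail@(-1, -1, 1) [+z clear] — {back_panel, cam, divider, drawer_front, foot, rail, runner, shelf, stretcher, top}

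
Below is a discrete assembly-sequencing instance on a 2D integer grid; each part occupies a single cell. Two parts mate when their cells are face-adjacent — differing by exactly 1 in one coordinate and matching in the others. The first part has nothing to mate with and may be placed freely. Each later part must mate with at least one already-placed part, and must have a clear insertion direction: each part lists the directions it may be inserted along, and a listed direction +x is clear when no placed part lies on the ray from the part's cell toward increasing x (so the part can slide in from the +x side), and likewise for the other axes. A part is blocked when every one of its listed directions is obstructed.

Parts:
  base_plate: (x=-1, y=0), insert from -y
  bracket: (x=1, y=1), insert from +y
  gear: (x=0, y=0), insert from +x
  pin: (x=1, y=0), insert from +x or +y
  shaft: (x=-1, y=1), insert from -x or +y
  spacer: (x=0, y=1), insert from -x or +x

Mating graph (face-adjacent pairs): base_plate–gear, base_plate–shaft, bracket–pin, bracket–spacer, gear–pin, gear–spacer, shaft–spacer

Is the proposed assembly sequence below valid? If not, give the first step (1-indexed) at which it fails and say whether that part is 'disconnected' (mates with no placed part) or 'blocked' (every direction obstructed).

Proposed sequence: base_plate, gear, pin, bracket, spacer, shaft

1. base_plate@(-1, 0) [-y clear] — {base_plate}
2. gear@(0, 0) [+x clear] — {base_plate, gear}
3. pin@(1, 0) [+x clear] — {base_plate, gear, pin}
4. bracket@(1, 1) [+y clear] — {base_plate, bracket, gear, pin}
5. spacer@(0, 1) [-x clear] — {base_plate, bracket, gear, pin, spacer}
6. shaft@(-1, 1) [-x clear] — {base_plate, bracket, gear, pin, shaft, spacer}

Valid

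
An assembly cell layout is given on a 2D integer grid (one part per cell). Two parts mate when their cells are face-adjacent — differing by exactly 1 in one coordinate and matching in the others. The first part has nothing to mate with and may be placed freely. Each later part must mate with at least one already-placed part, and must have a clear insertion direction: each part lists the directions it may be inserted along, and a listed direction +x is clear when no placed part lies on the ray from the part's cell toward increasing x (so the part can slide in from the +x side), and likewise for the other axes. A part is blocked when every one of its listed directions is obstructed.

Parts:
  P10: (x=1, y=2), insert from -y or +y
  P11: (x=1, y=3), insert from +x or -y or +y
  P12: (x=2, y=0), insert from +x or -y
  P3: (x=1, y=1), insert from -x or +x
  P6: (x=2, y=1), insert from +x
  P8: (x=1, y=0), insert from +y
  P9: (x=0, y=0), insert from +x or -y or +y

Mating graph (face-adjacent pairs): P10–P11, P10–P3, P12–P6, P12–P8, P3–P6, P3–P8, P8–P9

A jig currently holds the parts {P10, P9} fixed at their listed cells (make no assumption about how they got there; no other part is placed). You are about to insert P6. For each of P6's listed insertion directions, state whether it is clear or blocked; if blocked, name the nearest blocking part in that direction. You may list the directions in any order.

+x: ray from P6(2, 1) has no placed part ⇒ clear

+x: clear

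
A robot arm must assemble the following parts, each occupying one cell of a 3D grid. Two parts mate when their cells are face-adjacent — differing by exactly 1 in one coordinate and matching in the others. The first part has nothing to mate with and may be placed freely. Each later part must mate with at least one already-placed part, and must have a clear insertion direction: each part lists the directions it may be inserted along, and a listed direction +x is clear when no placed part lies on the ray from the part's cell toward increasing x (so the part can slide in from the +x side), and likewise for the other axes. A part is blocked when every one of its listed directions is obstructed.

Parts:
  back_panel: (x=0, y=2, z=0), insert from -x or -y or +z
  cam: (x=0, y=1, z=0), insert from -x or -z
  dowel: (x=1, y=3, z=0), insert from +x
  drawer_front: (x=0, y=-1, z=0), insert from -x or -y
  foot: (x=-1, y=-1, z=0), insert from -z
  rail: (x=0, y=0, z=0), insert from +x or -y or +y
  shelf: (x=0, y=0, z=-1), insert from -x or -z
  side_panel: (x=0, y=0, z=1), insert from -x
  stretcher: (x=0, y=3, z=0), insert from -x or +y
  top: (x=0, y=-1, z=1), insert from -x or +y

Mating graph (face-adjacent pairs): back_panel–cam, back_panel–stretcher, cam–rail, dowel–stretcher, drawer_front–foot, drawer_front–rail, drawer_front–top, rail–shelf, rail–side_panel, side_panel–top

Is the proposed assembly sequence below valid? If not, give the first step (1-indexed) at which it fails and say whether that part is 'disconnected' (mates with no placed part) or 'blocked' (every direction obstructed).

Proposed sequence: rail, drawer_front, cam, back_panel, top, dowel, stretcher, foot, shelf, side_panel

1. rail@(0, 0, 0) [+x clear] — {rail}
2. drawer_front@(0, -1, 0) [-x clear] — {drawer_front, rail}
3. cam@(0, 1, 0) [-x clear] — {cam, drawer_front, rail}
4. back_panel@(0, 2, 0) [-x clear] — {back_panel, cam, drawer_front, rail}
5. top@(0, -1, 1) [-x clear] — {back_panel, cam, drawer_front, rail, top}
6. dowel@(1, 3, 0) — no placed neighbour ⇒ disconnected

Invalid at step 6 (disconnected)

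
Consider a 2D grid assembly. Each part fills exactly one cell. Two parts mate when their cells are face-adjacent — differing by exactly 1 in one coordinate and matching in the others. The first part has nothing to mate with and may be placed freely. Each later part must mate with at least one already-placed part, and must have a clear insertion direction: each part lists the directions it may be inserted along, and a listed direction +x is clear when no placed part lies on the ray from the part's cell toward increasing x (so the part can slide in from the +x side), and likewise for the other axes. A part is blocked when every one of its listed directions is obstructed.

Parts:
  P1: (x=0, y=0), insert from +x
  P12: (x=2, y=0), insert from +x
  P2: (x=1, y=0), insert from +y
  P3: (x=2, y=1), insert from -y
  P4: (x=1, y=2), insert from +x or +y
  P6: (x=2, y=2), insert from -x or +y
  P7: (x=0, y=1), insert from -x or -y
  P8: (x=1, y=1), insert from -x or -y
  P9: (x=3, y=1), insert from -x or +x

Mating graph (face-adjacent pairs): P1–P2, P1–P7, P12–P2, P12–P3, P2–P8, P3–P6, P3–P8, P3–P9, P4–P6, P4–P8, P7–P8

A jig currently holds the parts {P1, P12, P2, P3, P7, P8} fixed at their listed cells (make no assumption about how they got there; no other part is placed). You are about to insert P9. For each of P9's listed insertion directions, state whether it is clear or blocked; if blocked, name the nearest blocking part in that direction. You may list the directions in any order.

-x: nearest on ray is P3@(2, 1) ⇒ blocked
+x: ray from P9(3, 1) has no placed part ⇒ clear

+x: clear; -x: blocked by P3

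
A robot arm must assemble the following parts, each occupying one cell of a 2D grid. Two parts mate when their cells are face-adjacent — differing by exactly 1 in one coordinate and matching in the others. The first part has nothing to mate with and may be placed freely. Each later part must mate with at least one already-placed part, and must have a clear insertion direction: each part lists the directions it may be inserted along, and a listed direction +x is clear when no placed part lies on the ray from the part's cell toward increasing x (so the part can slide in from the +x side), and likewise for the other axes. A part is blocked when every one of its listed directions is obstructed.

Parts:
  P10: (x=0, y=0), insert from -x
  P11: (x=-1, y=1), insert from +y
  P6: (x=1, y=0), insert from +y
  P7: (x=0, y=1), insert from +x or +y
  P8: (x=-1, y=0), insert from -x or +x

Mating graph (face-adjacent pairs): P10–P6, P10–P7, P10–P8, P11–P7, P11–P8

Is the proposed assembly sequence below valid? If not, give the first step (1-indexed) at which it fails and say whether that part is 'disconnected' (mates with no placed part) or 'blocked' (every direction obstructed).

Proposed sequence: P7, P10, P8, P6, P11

1. P7@(0, 1) [+x clear] — {P7}
2. P10@(0, 0) [-x clear] — {P10, P7}
3. P8@(-1, 0) [-x clear] — {P10, P7, P8}
4. P6@(1, 0) [+y clear] — {P10, P6, P7, P8}
5. P11@(-1, 1) [+y clear] — {P10, P11, P6, P7, P8}

Valid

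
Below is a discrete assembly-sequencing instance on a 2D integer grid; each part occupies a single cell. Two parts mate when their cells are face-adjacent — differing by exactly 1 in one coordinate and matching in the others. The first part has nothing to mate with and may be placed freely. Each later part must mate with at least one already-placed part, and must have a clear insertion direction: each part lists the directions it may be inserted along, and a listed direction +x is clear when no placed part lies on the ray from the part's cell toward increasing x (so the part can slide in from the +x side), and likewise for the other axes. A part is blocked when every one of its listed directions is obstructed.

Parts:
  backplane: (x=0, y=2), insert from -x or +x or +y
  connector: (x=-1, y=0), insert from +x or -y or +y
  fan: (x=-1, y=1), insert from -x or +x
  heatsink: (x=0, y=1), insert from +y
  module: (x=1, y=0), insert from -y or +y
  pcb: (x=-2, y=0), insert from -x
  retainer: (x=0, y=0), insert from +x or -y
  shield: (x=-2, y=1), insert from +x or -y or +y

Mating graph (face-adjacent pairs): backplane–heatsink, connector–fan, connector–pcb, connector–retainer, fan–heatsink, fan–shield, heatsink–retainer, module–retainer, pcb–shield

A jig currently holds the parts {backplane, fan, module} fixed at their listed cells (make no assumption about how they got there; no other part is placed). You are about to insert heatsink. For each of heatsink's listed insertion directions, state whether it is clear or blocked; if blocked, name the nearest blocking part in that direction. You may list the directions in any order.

+y: nearest on ray is backplane@(0, 2) ⇒ blocked

+y: blocked by backplane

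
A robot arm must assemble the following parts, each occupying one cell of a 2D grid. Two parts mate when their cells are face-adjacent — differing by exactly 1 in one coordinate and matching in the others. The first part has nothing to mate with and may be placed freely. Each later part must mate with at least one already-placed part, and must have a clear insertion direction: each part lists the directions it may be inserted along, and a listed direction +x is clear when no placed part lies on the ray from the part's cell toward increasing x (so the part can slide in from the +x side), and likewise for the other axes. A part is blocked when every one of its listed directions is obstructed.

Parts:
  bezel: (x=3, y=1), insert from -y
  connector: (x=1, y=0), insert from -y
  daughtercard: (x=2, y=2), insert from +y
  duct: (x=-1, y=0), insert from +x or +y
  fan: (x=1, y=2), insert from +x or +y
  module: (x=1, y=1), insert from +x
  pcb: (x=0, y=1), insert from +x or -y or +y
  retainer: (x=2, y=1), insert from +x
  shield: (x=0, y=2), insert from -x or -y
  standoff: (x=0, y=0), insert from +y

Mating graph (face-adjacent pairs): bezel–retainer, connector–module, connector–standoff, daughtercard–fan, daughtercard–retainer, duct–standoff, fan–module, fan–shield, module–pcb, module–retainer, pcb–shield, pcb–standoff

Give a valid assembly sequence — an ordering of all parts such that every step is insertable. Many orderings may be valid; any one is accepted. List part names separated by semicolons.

1. duct@(-1, 0) [+x clear] — {duct}
2. standoff@(0, 0) [+y clear] — {duct, standoff}
3. pcb@(0, 1) [+x clear] — {duct, pcb, standoff}
4. connector@(1, 0) [-y clear] — {connector, duct, pcb, standoff}
5. module@(1, 1) [+x clear] — {connector, duct, module, pcb, standoff}
6. fan@(1, 2) [+x clear] — {connector, duct, fan, module, pcb, standoff}
7. daughtercard@(2, 2) [+y clear] — {connector, daughtercard, duct, fan, module, pcb, standoff}
8. shield@(0, 2) [-x clear] — {connector, daughtercard, duct, fan, module, pcb, shield, standoff}
9. retainer@(2, 1) [+x clear] — {connector, daughtercard, duct, fan, module, pcb, retainer, shield, standoff}
10. bezel@(3, 1) [-y clear] — {bezel, connector, daughtercard, duct, fan, module, pcb, retainer, shield, standoff}

duct; standoff; pcb; connector; module; fan; daughtercard; shield; retainer; bezel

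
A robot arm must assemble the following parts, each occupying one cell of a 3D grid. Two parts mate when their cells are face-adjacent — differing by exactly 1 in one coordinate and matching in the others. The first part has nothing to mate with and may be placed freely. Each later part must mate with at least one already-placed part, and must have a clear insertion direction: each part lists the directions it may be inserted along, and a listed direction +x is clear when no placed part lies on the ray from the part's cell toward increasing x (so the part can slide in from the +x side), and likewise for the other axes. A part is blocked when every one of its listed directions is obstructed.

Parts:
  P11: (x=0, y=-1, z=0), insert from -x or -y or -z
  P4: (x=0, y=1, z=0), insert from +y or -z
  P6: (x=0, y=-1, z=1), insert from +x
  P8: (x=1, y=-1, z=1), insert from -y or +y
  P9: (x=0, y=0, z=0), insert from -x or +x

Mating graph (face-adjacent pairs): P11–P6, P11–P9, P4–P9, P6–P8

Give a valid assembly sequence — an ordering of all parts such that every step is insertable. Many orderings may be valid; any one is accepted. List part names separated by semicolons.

P6; P8; P11; P9; P4

1. P6@(0, -1, 1) [+x clear] — {P6}
2. P8@(1, -1, 1) [-y clear] — {P6, P8}
3. P11@(0, -1, 0) [-x clear] — {P11, P6, P8}
4. P9@(0, 0, 0) [-x clear] — {P11, P6, P8, P9}
5. P4@(0, 1, 0) [+y clear] — {P11, P4, P6, P8, P9}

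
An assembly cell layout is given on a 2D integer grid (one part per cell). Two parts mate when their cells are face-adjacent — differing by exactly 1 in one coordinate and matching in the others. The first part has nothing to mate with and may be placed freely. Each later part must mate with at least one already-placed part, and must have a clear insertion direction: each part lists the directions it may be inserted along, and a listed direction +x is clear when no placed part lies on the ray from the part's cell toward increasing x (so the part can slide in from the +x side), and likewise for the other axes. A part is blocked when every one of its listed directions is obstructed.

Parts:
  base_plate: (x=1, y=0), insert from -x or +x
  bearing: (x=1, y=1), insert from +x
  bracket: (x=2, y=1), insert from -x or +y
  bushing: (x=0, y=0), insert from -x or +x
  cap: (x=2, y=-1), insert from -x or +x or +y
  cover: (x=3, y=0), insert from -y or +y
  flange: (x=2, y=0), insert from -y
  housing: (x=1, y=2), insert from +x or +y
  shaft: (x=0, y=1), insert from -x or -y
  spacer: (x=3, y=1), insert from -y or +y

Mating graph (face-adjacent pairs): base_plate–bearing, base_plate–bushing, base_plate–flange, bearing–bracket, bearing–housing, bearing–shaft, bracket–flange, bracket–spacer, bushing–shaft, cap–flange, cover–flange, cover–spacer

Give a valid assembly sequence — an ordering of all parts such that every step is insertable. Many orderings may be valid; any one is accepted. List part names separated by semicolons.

bearing; shaft; housing; base_plate; flange; cap; cover; spacer; bushing; bracket

1. bearing@(1, 1) [+x clear] — {bearing}
2. shaft@(0, 1) [-x clear] — {bearing, shaft}
3. housing@(1, 2) [+x clear] — {bearing, housing, shaft}
4. base_plate@(1, 0) [-x clear] — {base_plate, bearing, housing, shaft}
5. flange@(2, 0) [-y clear] — {base_plate, bearing, flange, housing, shaft}
6. cap@(2, -1) [-x clear] — {base_plate, bearing, cap, flange, housing, shaft}
7. cover@(3, 0) [-y clear] — {base_plate, bearing, cap, cover, flange, housing, shaft}
8. spacer@(3, 1) [+y clear] — {base_plate, bearing, cap, cover, flange, housing, shaft, spacer}
9. bushing@(0, 0) [-x clear] — {base_plate, bearing, bushing, cap, cover, flange, housing, shaft, spacer}
10. bracket@(2, 1) [+y clear] — {base_plate, bearing, bracket, bushing, cap, cover, flange, housing, shaft, spacer}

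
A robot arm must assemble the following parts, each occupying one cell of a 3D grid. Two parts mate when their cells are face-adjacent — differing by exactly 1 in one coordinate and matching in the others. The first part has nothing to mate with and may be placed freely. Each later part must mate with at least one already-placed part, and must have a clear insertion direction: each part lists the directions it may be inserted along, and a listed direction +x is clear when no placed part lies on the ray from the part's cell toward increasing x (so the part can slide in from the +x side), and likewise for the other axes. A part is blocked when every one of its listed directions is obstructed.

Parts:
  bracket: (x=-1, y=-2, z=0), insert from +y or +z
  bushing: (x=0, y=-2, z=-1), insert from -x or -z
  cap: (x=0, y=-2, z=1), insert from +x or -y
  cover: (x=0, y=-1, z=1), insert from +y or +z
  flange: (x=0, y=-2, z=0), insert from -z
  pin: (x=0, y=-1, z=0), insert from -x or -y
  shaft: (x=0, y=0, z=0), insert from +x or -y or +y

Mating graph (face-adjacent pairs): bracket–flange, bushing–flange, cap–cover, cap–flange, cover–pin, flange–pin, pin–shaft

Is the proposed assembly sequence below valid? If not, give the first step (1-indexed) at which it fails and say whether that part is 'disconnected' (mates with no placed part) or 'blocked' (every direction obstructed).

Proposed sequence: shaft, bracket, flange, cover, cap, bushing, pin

Invalid at step 2 (disconnected)

1. shaft@(0, 0, 0) [+x clear] — {shaft}
2. bracket@(-1, -2, 0) — no placed neighbour ⇒ disconnected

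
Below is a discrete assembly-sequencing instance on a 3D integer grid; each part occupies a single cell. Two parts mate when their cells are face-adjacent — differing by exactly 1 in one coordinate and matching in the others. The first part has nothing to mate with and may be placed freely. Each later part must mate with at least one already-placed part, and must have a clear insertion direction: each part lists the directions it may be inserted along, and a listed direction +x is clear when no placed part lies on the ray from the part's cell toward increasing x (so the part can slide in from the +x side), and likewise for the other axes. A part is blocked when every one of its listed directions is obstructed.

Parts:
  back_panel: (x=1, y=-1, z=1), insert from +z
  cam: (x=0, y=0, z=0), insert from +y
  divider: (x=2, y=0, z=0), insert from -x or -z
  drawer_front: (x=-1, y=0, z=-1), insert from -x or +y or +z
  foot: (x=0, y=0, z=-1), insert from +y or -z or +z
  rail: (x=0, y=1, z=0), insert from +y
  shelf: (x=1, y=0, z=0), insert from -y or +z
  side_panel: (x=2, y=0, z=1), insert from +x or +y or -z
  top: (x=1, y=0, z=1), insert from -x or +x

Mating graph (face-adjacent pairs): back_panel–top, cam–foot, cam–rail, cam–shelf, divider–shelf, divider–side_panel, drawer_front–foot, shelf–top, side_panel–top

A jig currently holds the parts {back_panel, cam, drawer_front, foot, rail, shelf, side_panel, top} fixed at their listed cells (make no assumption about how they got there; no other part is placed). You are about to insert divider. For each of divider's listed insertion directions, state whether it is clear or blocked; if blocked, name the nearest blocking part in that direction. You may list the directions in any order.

-x: blocked by shelf; -z: clear

-x: nearest on ray is shelf@(1, 0, 0) ⇒ blocked
-z: ray from divider(2, 0, 0) has no placed part ⇒ clear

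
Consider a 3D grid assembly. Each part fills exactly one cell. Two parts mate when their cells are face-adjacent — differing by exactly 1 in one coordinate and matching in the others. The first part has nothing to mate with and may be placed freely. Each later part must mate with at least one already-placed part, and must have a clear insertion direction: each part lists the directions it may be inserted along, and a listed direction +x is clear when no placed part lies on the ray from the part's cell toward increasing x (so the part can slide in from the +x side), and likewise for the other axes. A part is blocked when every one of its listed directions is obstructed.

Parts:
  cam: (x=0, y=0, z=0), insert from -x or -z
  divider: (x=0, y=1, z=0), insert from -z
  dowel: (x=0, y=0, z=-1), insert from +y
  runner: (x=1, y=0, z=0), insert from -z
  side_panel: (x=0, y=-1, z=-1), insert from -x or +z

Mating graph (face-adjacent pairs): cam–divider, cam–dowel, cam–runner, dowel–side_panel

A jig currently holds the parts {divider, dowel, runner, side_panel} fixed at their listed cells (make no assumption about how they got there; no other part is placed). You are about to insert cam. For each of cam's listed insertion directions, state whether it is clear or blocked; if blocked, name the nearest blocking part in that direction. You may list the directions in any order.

-x: ray from cam(0, 0, 0) has no placed part ⇒ clear
-z: nearest on ray is dowel@(0, 0, -1) ⇒ blocked

-x: clear; -z: blocked by dowel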